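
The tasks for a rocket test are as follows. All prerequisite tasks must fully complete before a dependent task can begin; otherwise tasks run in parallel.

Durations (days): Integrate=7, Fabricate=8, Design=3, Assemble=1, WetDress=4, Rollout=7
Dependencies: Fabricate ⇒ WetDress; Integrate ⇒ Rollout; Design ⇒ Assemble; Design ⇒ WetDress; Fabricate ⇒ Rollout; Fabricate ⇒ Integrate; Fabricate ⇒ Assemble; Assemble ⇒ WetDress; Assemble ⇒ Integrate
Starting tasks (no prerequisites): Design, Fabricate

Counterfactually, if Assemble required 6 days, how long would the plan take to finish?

Baseline: Fabricate→Assemble→Integrate→Rollout = 8+1+7+7 = 23 → 23 days.
Assemble is on the critical path; changing it to 6 makes that path 28 days.
The critical path is still Fabricate→Assemble→Integrate→Rollout; finish is now 28 days.

28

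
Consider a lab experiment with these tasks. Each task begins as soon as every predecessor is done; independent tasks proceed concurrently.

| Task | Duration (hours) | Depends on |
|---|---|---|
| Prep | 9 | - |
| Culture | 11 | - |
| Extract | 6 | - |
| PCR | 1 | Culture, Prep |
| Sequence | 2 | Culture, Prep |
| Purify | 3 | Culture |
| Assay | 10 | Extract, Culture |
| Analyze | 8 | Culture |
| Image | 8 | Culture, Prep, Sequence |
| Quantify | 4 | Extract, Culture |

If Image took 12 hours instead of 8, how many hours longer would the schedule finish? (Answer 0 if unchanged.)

As given, the longest chain is Culture→Sequence→Image = 11+2+8 = 21, so the finish is 21 hours.
Image is on the critical path; changing it to 12 makes that path 25 hours.
That remains the longest chain; total 25 hours.
Change in finish: 25 − 21 = +4 hours.

4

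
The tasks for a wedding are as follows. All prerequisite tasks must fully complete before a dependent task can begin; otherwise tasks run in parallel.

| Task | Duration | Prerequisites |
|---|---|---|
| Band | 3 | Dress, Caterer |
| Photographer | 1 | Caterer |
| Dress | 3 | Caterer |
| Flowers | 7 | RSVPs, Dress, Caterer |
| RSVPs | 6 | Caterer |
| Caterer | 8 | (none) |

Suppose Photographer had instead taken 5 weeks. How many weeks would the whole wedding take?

Baseline: Caterer→RSVPs→Flowers = 8+6+7 = 21 → 21 weeks.
Photographer is off the critical path — its longest chain is 9 weeks, giving 12 of slack.
That remains the longest chain; total 21 weeks.

21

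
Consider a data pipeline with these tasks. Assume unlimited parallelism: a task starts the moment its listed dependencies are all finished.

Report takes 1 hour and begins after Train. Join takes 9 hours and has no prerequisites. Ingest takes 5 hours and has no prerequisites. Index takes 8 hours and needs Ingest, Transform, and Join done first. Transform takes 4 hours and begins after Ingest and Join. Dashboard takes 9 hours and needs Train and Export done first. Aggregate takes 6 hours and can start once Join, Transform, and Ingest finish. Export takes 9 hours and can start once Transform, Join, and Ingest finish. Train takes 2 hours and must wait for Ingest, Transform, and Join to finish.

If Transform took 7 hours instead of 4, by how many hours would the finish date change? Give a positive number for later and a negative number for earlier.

3

As given, the longest chain is Join→Transform→Export→Dashboard = 9+4+9+9 = 31, so the finish is 31 hours.
Transform is on the critical path; changing it to 7 makes that path 34 hours.
The critical path is still Join→Transform→Export→Dashboard; finish is now 34 hours.
Change in finish: 34 − 31 = +3 hours.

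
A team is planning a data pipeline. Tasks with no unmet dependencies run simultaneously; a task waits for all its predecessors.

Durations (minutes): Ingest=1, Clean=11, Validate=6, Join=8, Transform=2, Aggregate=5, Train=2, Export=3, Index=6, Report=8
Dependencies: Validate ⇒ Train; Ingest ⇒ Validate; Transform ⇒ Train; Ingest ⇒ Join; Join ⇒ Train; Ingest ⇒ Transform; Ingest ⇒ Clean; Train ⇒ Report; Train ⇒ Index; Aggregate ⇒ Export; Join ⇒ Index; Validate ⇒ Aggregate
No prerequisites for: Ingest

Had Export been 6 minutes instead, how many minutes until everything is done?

19

Critical path before the change: Ingest→Join→Train→Report = 1+8+2+8 = 19 giving 19 minutes.
Export has 4 minutes of float (longest path through it is 15).
The critical path is still Ingest→Join→Train→Report; finish is now 19 minutes.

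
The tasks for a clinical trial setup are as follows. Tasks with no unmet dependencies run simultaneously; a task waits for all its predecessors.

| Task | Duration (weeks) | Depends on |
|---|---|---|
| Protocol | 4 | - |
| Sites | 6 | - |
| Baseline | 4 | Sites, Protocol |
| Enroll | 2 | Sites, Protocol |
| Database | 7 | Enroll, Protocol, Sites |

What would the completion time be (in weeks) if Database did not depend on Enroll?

Before: longest chain Sites→Enroll→Database = 6+2+7 = 15, finish 15.
Without Enroll→Database, Database's earliest start moves from 8 to 6.
The longest chain is now Sites→Database = 6+7 = 13, so the project takes 13 weeks.

13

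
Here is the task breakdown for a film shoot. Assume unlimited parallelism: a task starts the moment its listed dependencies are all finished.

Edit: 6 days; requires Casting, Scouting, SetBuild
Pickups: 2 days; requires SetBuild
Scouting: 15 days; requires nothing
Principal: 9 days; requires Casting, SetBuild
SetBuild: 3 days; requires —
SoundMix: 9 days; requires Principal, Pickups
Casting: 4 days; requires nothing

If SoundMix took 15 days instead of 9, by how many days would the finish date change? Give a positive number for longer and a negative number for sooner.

6

The binding path is Casting→Principal→SoundMix = 4+9+9 = 22; finish at 22 days.
SoundMix lies on that path, so at 15 days the path becomes 28 days.
That remains the longest chain; total 28 days.
Change in finish: 28 − 22 = +6 days.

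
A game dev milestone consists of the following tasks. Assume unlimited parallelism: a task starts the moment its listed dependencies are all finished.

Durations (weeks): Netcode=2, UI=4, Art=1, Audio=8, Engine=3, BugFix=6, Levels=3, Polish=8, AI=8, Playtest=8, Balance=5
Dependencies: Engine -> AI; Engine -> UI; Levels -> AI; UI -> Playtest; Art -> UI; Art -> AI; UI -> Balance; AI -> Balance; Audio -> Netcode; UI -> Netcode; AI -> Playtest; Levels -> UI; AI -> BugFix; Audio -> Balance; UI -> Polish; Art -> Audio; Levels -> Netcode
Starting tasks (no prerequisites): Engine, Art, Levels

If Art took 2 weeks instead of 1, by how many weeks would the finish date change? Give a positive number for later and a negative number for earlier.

Critical path before the change: Engine→AI→Playtest = 3+8+8 = 19 giving 19 weeks.
The longest path through Art is only 17 weeks, so Art has float 2.
The critical path is still Engine→AI→Playtest; finish is now 19 weeks.
Change in finish: 19 − 19 = +0 weeks.

0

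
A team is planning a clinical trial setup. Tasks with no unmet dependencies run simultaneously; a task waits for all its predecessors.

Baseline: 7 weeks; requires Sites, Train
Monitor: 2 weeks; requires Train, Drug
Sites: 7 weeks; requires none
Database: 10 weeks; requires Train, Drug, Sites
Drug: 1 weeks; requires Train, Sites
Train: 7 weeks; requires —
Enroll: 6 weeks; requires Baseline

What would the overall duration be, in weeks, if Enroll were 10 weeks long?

The binding path is Sites→Baseline→Enroll = 7+7+6 = 20; finish at 20 weeks.
Enroll is on the critical path; changing it to 10 makes that path 24 weeks.
The critical path is still Sites→Baseline→Enroll; finish is now 24 weeks.

24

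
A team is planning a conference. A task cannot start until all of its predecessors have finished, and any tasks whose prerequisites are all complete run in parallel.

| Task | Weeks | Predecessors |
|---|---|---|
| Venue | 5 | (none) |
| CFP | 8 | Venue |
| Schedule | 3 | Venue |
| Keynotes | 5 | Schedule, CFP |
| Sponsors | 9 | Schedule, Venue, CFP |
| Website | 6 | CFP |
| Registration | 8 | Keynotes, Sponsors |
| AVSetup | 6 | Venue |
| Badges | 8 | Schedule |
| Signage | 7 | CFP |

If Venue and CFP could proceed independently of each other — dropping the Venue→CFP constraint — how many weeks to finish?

25

Original critical path: Venue→CFP→Sponsors→Registration = 5+8+9+8 = 30 ⇒ 30 weeks.
Without Venue→CFP, CFP's earliest start moves from 5 to 0.
The longest chain is now Venue→Schedule→Sponsors→Registration = 5+3+9+8 = 25, so the project takes 25 weeks.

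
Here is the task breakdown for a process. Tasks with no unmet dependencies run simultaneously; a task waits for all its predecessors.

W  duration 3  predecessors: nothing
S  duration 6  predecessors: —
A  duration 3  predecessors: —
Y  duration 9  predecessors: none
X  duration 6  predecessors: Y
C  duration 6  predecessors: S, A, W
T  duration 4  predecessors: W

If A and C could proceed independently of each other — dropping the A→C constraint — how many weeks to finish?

Before: longest chain Y→X = 9+6 = 15, finish 15.
Dropping A→C doesn't change C's earliest start (6); another predecessor still binds.
New critical path: Y→X = 9+6 = 15 ⇒ 15 weeks.

15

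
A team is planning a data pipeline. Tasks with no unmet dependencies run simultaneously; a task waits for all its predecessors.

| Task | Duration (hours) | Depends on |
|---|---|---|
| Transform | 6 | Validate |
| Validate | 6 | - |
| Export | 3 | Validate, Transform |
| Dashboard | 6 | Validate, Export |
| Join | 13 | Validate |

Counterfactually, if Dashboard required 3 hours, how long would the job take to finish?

19

Critical path before the change: Validate→Transform→Export→Dashboard = 6+6+3+6 = 21 giving 21 hours.
Since Dashboard is critical, the -3 change carries straight to that chain (now 18 hours).
The binding chain switches to Validate→Join = 6+13 = 19; finish 19 hours.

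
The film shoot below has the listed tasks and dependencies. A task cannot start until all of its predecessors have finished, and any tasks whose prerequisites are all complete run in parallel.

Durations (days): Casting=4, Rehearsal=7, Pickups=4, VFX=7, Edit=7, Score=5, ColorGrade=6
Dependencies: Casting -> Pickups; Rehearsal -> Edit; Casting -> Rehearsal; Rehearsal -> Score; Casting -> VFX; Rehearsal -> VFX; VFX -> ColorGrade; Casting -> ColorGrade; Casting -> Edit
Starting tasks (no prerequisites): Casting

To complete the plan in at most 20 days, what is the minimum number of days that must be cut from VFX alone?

4

Current finish: 24 days; target: 20.
VFX is on every critical path, so each day cut from VFX cuts the finish by one (this holds down to a finish of 18).
Need 24 − 20 = 4 days off VFX → VFX becomes 3 days, finish becomes 20.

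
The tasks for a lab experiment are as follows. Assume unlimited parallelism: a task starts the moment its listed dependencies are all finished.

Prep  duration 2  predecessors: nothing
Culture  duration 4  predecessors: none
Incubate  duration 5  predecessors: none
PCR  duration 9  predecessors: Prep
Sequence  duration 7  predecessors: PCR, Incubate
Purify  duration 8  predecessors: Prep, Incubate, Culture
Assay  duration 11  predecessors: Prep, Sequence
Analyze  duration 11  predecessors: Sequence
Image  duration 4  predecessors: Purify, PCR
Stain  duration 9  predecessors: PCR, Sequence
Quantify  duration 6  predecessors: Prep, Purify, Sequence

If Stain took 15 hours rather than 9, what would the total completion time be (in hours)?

33

The binding path is Prep→PCR→Sequence→Assay = 2+9+7+11 = 29; finish at 29 hours.
Stain has 2 hours of float (longest path through it is 27).
Now Prep→PCR→Sequence→Stain = 2+9+7+15 = 33 is longest, so the finish becomes 33 hours.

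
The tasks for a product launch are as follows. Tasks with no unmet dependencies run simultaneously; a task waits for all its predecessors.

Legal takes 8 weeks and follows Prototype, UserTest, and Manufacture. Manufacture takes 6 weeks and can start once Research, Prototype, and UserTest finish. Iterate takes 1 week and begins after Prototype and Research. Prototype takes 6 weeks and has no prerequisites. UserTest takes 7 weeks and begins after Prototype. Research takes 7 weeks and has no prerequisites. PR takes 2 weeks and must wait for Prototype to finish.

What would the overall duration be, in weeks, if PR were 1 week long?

27

Actual critical path: Prototype→UserTest→Manufacture→Legal = 6+7+6+8 = 27 ⇒ 27 weeks.
The longest path through PR is only 8 weeks, so PR has float 19.
No other chain overtakes it, so the finish is 27 weeks.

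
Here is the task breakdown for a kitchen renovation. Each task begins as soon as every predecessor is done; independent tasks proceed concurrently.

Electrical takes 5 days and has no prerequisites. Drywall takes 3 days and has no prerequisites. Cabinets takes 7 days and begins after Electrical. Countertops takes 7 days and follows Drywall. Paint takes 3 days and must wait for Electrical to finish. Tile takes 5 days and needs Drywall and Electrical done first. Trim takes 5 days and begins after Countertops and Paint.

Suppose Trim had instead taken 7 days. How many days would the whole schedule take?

17

The binding path is Drywall→Countertops→Trim = 3+7+5 = 15; finish at 15 days.
Trim lies on that path, so at 7 days the path becomes 17 days.
The critical path is still Drywall→Countertops→Trim; finish is now 17 days.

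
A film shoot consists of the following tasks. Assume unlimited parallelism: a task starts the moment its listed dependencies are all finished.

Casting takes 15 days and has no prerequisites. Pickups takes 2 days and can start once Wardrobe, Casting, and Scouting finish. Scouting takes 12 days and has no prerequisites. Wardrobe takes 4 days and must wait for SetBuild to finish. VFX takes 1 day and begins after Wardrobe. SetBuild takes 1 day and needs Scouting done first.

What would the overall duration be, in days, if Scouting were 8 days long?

17

Critical path before the change: Scouting→SetBuild→Wardrobe→Pickups = 12+1+4+2 = 19 giving 19 days.
Scouting lies on that path, so at 8 days the path becomes 15 days.
New critical path: Casting→Pickups = 15+2 = 17 ⇒ 17 days.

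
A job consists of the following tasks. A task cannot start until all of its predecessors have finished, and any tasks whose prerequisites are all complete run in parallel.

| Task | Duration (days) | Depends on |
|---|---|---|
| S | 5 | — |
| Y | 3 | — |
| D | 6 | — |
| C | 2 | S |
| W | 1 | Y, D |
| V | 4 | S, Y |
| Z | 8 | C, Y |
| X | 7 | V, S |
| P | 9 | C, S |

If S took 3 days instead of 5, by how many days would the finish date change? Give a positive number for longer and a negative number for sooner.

-2

Baseline: S→C→P = 5+2+9 = 16 → 16 days.
Since S is critical, the -2 change carries straight to that chain (now 14 days).
No other chain overtakes it, so the finish is 14 days.
Change in finish: 14 − 16 = -2 days.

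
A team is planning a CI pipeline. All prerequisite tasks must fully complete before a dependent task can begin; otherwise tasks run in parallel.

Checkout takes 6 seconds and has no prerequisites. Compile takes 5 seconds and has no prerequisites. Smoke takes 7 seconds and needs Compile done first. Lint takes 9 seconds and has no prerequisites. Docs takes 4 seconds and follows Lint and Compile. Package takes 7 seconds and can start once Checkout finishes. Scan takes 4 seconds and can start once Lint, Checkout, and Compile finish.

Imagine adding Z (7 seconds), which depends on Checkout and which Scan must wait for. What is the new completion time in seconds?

Originally the plan takes 13 seconds.
With Z inserted, Scan now waits for max(Lint, Checkout, Compile, Z).
New critical path: Checkout→Z→Scan = 6+7+4 = 17 ⇒ 17 seconds.

17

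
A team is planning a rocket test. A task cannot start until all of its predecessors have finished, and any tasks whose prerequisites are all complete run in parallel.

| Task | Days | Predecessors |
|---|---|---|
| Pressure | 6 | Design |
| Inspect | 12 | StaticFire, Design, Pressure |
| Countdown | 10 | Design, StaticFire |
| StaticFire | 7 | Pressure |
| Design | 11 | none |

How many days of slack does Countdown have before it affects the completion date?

Design→Pressure→StaticFire→Inspect = 11+6+7+12 = 36 sets the makespan at 36 days.
Longest path through Countdown: 34 days (earliest finish 34, latest finish 36).
Slack of Countdown = 26 − 24 = 2 days.

2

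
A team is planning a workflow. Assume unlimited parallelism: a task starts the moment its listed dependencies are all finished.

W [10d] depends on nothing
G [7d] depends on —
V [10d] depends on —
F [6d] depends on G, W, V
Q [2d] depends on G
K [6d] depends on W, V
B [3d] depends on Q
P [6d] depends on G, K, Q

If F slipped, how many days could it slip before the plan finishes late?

Critical path: W→K→P = 10+6+6 = 22, so the finish is 22 days.
The longest chain containing F totals 16 days.
Slack of F = 16 − 10 = 6 days.

6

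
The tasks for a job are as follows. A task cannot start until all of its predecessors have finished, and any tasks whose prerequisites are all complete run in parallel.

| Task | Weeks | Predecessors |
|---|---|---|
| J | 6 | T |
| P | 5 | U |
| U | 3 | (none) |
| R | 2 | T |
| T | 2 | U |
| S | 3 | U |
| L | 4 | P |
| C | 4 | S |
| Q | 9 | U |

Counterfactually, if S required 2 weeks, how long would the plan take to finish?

12

Baseline: U→P→L = 3+5+4 = 12 → 12 weeks.
S is off the critical path — its longest chain is 10 weeks, giving 2 of slack.
No other chain overtakes it, so the finish is 12 weeks.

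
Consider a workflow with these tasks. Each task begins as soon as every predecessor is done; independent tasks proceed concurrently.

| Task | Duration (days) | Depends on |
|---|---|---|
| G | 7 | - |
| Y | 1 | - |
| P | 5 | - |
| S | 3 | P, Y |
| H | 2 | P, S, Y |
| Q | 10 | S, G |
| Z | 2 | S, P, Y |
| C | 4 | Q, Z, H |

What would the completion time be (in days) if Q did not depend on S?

21

With the dependency in place, P→S→Q→C = 5+3+10+4 = 22 sets the finish at 22 days.
Without S→Q, Q's earliest start moves from 8 to 7.
New critical path: G→Q→C = 7+10+4 = 21 ⇒ 21 days.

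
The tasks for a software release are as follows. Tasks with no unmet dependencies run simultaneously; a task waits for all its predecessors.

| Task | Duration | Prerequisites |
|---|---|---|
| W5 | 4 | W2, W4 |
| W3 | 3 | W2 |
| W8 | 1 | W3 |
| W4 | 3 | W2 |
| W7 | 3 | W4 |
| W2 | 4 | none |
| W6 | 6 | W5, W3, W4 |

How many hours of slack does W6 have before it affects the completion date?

0

Critical path: W2→W4→W5→W6 = 4+3+4+6 = 17, so the finish is 17 hours.
W6 finishes as early as 17 and must finish by 17.
Slack of W6 = 11 − 11 = 0 hours.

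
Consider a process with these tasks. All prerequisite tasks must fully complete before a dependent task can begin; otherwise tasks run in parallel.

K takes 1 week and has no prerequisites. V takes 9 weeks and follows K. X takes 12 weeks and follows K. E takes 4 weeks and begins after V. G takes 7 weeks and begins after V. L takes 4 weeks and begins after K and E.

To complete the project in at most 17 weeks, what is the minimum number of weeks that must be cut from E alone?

Current finish: 18 weeks; target: 17.
E is on every critical path, so each week cut from E cuts the finish by one (this holds down to a finish of 17).
Need 18 − 17 = 1 week off E → E becomes 3 weeks, finish becomes 17.

1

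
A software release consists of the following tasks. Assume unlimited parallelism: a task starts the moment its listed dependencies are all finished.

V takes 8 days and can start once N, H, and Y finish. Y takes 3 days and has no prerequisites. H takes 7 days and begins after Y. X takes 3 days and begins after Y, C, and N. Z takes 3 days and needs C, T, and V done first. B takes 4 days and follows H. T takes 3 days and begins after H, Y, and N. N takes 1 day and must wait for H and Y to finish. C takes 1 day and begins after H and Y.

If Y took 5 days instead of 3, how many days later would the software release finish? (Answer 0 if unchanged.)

Actual critical path: Y→H→N→V→Z = 3+7+1+8+3 = 22 ⇒ 22 days.
Since Y is critical, the +2 change carries straight to that chain (now 24 days).
The critical path is still Y→H→N→V→Z; finish is now 24 days.
Change in finish: 24 − 22 = +2 days.

2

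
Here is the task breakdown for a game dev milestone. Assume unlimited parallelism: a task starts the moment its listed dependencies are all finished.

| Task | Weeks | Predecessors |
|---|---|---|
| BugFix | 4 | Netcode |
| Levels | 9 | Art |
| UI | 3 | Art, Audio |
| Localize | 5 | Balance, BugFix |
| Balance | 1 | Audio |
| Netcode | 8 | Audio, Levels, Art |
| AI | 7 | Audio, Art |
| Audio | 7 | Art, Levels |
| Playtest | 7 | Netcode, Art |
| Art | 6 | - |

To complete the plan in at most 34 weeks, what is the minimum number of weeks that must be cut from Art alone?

Current finish: 39 weeks; target: 34.
Art is on every critical path, so each week cut from Art cuts the finish by one (this holds down to a finish of 34).
Need 39 − 34 = 5 weeks off Art → Art becomes 1 week, finish becomes 34.

5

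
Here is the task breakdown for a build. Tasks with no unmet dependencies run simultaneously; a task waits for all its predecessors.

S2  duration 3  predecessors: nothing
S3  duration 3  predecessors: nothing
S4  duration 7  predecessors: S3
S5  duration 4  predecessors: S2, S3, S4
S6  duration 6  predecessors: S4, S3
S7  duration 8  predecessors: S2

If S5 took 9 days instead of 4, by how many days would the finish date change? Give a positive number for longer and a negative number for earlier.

3

The binding path is S3→S4→S6 = 3+7+6 = 16; finish at 16 days.
The longest path through S5 is only 14 days, so S5 has float 2.
New critical path: S3→S4→S5 = 3+7+9 = 19 ⇒ 19 days.
Change in finish: 19 − 16 = +3 days.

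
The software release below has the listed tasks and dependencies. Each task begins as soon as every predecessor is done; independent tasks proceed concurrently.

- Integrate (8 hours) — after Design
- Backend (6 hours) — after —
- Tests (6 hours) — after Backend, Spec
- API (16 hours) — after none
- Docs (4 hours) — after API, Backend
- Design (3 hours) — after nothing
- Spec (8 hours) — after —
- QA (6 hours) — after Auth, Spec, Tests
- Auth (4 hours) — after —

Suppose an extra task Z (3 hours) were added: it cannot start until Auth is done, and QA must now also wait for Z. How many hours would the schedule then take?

20

Originally the schedule takes 20 hours.
With Z inserted, QA now waits for max(Auth, Spec, Tests, Z).
New critical path: Spec→Tests→QA = 8+6+6 = 20 ⇒ 20 hours.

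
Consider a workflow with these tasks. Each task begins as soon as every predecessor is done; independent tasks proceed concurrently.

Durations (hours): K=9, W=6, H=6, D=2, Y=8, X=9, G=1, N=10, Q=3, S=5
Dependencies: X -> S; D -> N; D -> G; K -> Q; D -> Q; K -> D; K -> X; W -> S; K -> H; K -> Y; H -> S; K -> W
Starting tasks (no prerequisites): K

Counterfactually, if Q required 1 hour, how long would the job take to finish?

23

Actual critical path: K→X→S = 9+9+5 = 23 ⇒ 23 hours.
Q is off the critical path — its longest chain is 14 hours, giving 9 of slack.
No other chain overtakes it, so the finish is 23 hours.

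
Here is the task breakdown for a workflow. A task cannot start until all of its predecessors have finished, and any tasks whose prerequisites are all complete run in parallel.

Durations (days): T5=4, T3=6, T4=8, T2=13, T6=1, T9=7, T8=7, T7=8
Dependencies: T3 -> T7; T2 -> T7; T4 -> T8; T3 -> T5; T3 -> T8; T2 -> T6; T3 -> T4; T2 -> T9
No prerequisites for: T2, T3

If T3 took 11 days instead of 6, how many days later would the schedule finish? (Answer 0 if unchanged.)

5

Baseline: T3→T4→T8 = 6+8+7 = 21 → 21 days.
T3 lies on that path, so at 11 days the path becomes 26 days.
The critical path is still T3→T4→T8; finish is now 26 days.
Change in finish: 26 − 21 = +5 days.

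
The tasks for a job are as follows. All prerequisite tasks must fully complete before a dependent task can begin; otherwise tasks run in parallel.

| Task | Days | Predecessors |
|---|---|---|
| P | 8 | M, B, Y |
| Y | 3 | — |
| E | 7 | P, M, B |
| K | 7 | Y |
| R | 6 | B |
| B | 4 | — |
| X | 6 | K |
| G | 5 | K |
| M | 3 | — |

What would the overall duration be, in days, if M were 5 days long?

Actual critical path: B→P→E = 4+8+7 = 19 ⇒ 19 days.
The longest path through M is only 18 days, so M has float 1.
The binding chain switches to M→P→E = 5+8+7 = 20; finish 20 days.

20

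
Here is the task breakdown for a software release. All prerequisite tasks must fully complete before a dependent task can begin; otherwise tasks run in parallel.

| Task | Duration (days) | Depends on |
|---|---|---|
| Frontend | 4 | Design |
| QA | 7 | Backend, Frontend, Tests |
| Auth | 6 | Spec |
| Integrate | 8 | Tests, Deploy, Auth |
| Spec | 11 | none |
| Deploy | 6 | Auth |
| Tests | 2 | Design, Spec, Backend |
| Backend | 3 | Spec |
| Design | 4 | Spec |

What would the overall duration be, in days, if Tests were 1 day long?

Actual critical path: Spec→Auth→Deploy→Integrate = 11+6+6+8 = 31 ⇒ 31 days.
The longest path through Tests is only 25 days, so Tests has float 6.
No other chain overtakes it, so the finish is 31 days.

31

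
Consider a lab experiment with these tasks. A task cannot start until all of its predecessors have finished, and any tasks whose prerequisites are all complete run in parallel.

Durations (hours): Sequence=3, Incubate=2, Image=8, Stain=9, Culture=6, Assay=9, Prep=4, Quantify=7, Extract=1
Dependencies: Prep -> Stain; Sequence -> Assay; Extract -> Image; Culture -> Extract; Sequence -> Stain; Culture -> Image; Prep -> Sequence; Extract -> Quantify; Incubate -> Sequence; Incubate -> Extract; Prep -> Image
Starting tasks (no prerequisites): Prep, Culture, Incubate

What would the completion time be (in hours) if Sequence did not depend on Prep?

Original critical path: Prep→Sequence→Assay = 4+3+9 = 16 ⇒ 16 hours.
Without Prep→Sequence, Sequence's earliest start moves from 4 to 2.
After: Culture→Extract→Image = 6+1+8 = 15 → 15 hours.

15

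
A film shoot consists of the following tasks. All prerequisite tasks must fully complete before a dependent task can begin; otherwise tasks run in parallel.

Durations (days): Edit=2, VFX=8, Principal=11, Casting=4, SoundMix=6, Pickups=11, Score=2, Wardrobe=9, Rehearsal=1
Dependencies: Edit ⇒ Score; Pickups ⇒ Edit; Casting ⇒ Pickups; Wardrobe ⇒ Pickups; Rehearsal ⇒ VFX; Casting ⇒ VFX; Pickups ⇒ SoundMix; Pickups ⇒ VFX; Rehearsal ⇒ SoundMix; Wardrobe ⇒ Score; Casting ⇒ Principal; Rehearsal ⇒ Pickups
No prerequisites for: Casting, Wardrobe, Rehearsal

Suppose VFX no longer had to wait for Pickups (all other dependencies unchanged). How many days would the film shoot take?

26

With the dependency in place, Wardrobe→Pickups→VFX = 9+11+8 = 28 sets the finish at 28 days.
Without Pickups→VFX, VFX's earliest start moves from 20 to 4.
After: Wardrobe→Pickups→SoundMix = 9+11+6 = 26 → 26 days.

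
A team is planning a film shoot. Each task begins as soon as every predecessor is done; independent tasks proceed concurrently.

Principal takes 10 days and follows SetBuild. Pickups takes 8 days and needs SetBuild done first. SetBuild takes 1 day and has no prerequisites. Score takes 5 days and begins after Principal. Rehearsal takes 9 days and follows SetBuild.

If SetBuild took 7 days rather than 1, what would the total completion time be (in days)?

22

Baseline: SetBuild→Principal→Score = 1+10+5 = 16 → 16 days.
Since SetBuild is critical, the +6 change carries straight to that chain (now 22 days).
No other chain overtakes it, so the finish is 22 days.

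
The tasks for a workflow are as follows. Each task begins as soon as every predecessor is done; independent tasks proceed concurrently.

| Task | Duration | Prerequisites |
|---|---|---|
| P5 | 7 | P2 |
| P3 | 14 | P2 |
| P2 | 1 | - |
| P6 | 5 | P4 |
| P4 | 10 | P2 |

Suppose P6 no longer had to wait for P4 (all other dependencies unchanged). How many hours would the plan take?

With the dependency in place, P2→P4→P6 = 1+10+5 = 16 sets the finish at 16 hours.
Without P4→P6, P6's earliest start moves from 11 to 0.
New critical path: P2→P3 = 1+14 = 15 ⇒ 15 hours.

15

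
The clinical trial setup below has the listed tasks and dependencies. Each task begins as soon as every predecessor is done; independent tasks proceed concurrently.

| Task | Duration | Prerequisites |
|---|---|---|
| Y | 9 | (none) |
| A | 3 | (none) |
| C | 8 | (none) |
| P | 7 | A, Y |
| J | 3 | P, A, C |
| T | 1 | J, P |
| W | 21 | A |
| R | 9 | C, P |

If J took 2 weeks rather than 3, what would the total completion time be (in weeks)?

25

Critical path before the change: Y→P→R = 9+7+9 = 25 giving 25 weeks.
J has 5 weeks of float (longest path through it is 20).
That remains the longest chain; total 25 weeks.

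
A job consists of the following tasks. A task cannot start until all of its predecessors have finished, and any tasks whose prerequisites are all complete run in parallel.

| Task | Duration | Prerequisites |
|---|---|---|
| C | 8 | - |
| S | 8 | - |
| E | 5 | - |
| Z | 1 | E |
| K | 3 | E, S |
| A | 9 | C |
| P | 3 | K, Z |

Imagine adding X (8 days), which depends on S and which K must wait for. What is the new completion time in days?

Originally the job takes 17 days.
With X inserted, K now waits for max(E, S, X).
New critical path: S→X→K→P = 8+8+3+3 = 22 ⇒ 22 days.

22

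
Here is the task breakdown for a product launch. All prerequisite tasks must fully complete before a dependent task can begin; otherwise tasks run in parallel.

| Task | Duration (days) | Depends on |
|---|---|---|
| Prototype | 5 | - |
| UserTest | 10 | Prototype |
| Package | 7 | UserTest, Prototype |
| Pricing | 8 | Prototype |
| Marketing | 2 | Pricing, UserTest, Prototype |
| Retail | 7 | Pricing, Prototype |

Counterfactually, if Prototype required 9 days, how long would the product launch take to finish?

26

The binding path is Prototype→UserTest→Package = 5+10+7 = 22; finish at 22 days.
Since Prototype is critical, the +4 change carries straight to that chain (now 26 days).
The critical path is still Prototype→UserTest→Package; finish is now 26 days.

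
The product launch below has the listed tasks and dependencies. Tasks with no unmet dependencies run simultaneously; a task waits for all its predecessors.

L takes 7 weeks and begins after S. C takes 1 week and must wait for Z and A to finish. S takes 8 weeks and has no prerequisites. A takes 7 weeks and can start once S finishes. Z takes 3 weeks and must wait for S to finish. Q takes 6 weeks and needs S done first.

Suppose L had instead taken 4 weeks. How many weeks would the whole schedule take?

Baseline: S→A→C = 8+7+1 = 16 → 16 weeks.
L is off the critical path — its longest chain is 15 weeks, giving 1 of slack.
No other chain overtakes it, so the finish is 16 weeks.

16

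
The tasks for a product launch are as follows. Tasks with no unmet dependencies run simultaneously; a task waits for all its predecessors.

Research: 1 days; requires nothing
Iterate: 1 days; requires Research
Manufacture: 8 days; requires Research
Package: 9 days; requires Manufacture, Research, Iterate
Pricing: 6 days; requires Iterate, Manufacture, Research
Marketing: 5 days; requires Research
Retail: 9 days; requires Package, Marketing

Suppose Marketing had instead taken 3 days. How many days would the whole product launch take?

27

The binding path is Research→Manufacture→Package→Retail = 1+8+9+9 = 27; finish at 27 days.
The longest path through Marketing is only 15 days, so Marketing has float 12.
The critical path is still Research→Manufacture→Package→Retail; finish is now 27 days.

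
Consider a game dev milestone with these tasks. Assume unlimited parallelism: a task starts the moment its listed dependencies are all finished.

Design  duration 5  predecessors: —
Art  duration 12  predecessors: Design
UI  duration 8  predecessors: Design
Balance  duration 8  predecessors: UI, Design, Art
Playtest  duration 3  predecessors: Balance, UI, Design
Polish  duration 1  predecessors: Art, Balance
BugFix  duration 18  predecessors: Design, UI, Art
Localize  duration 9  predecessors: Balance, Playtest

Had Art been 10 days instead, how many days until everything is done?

35

Actual critical path: Design→Art→Balance→Playtest→Localize = 5+12+8+3+9 = 37 ⇒ 37 days.
Since Art is critical, the -2 change carries straight to that chain (now 35 days).
That remains the longest chain; total 35 days.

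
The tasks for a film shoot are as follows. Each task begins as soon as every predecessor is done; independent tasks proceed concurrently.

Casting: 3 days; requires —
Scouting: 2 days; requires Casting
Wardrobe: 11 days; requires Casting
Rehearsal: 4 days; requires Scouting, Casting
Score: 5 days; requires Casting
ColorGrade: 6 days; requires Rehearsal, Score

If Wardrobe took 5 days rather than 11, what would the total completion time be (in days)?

The binding path is Casting→Scouting→Rehearsal→ColorGrade = 3+2+4+6 = 15; finish at 15 days.
The longest path through Wardrobe is only 14 days, so Wardrobe has float 1.
That remains the longest chain; total 15 days.

15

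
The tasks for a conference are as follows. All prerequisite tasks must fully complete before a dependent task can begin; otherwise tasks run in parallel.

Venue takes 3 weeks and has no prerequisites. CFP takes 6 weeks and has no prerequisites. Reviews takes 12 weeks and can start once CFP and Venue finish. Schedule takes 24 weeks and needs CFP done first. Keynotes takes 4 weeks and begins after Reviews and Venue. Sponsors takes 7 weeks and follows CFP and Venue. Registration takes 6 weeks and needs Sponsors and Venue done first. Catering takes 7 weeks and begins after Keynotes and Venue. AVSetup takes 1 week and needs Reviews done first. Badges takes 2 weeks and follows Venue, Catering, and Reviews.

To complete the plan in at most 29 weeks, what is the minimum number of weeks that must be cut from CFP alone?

Current finish: 31 weeks; target: 29.
CFP is on every critical path, so each week cut from CFP cuts the finish by one (this holds down to a finish of 28).
Need 31 − 29 = 2 weeks off CFP → CFP becomes 4 weeks, finish becomes 29.

2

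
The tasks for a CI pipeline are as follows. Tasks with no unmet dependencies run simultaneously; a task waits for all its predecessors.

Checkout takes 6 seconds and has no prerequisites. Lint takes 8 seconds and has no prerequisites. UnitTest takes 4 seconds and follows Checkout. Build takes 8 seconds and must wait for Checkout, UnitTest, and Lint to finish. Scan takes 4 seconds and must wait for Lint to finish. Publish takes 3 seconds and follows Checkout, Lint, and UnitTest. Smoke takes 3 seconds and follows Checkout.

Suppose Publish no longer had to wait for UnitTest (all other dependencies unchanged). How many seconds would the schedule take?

Before: longest chain Checkout→UnitTest→Build = 6+4+8 = 18, finish 18.
Without UnitTest→Publish, Publish's earliest start moves from 10 to 8.
After: Checkout→UnitTest→Build = 6+4+8 = 18 → 18 seconds.

18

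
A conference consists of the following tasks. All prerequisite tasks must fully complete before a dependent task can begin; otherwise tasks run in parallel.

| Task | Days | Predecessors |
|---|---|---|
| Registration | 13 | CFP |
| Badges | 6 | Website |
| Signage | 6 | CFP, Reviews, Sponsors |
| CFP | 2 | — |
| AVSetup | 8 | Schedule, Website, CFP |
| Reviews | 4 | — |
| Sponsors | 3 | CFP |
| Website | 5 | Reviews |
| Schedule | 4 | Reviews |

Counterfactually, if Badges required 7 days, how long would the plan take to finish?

17

As given, the longest chain is Reviews→Website→AVSetup = 4+5+8 = 17, so the finish is 17 days.
Badges is off the critical path — its longest chain is 15 days, giving 2 of slack.
That remains the longest chain; total 17 days.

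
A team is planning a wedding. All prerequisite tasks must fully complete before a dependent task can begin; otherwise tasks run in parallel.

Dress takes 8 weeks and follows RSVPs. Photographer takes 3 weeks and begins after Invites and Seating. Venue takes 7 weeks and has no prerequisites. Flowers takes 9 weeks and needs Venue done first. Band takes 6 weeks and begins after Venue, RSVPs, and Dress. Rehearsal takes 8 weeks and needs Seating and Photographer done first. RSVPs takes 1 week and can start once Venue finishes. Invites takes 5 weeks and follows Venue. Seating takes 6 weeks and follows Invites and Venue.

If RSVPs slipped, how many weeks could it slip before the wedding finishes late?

Critical path: Venue→Invites→Seating→Photographer→Rehearsal = 7+5+6+3+8 = 29, so the finish is 29 weeks.
RSVPs finishes as early as 8 and must finish by 15.
Slack of RSVPs = 14 − 7 = 7 weeks.

7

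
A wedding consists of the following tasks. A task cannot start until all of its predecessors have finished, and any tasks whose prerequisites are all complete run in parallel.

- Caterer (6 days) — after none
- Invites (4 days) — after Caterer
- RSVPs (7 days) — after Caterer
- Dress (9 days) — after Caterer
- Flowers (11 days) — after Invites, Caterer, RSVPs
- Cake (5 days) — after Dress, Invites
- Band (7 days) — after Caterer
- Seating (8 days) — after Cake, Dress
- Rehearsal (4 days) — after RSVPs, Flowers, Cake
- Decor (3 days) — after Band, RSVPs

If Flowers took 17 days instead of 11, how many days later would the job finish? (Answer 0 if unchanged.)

As given, the longest chain is Caterer→RSVPs→Flowers→Rehearsal = 6+7+11+4 = 28, so the finish is 28 days.
Flowers is on the critical path; changing it to 17 makes that path 34 days.
The critical path is still Caterer→RSVPs→Flowers→Rehearsal; finish is now 34 days.
Change in finish: 34 − 28 = +6 days.

6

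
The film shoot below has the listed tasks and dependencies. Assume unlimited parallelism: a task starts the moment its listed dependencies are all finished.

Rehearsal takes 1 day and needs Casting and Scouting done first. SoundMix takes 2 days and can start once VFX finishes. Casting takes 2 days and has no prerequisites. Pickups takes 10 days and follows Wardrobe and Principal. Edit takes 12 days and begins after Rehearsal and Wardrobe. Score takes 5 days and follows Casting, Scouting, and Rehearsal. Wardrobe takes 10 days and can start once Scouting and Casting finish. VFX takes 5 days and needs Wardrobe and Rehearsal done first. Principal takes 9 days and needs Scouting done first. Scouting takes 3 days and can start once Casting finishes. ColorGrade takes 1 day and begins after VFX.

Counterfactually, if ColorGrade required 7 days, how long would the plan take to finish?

Baseline: Casting→Scouting→Wardrobe→Edit = 2+3+10+12 = 27 → 27 days.
The longest path through ColorGrade is only 21 days, so ColorGrade has float 6.
Now Casting→Scouting→Wardrobe→VFX→ColorGrade = 2+3+10+5+7 = 27 is longest, so the finish becomes 27 days.

27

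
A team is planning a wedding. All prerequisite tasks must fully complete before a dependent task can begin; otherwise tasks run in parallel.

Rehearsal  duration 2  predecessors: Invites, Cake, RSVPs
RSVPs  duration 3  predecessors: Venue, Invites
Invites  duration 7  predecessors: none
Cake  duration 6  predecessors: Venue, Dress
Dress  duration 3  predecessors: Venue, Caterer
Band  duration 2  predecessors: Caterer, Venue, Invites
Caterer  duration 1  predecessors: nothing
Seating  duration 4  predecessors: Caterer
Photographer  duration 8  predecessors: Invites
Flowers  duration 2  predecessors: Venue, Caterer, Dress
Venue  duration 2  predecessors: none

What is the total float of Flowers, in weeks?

8

Invites→Photographer = 7+8 = 15 sets the makespan at 15 weeks.
Longest path through Flowers: 7 weeks (earliest finish 7, latest finish 15).
So Flowers can slip 15 − 7 = 8 weeks.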